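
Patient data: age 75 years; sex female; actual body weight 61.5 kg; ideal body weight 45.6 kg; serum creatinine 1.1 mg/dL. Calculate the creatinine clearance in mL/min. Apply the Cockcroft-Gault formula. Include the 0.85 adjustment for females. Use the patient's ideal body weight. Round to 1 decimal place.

31.8 mL/min

CrCl = (140 − 75) × 45.6 / (72 × 1.1) × 0.85 = 2964.0 / 79.20 × 0.85 ≈ 31.8 mL/min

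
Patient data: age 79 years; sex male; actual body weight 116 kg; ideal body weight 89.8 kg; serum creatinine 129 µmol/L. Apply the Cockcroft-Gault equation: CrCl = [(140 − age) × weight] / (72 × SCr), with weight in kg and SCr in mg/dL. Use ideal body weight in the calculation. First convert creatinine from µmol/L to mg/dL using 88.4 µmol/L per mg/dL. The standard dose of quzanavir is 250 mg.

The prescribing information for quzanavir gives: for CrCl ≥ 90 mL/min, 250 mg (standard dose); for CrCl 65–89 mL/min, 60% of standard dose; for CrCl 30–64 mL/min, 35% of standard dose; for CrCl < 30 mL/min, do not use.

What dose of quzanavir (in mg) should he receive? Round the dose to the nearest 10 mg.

90 mg

SCr = 129 / 88.4 = 1.459 mg/dL
CrCl = (140 − 79) × 89.8 / (72 × 1.459) = 5477.8 / 105.05 ≈ 52.1 mL/min
CrCl ≈ 52 mL/min → bracket 30–64 mL/min.
35% of 250 mg = 87.5 mg → 90 mg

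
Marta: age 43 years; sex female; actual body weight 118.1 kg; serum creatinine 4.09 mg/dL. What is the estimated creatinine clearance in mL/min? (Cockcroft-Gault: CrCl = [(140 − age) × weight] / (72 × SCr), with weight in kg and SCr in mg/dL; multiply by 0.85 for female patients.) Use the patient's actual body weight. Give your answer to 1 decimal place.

33.1 mL/min

CrCl = (140 − 43) × 118.1 / (72 × 4.09) × 0.85 = 11455.7 / 294.48 × 0.85 ≈ 33.1 mL/min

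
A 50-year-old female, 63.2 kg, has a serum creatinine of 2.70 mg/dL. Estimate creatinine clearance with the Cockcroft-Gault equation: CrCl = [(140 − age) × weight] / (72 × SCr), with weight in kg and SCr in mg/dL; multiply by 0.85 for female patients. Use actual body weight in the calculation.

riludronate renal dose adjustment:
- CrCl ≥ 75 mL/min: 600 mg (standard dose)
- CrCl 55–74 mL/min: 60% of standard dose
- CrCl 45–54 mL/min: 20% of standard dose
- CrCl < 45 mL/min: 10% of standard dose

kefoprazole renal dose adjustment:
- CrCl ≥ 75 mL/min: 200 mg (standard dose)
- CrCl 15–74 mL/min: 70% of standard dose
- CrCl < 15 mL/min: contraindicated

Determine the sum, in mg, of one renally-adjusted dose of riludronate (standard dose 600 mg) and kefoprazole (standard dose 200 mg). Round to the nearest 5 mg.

CrCl = (140 − 50) × 63.2 / (72 × 2.7) × 0.85 = 5688.0 / 194.40 × 0.85 ≈ 24.9 mL/min
CrCl ≈ 25 mL/min.
riludronate: < 45 mL/min → 10% of 600 mg = 60 mg.
kefoprazole: 15–74 mL/min → 70% of 200 mg = 140 mg.
Total = 60 + 140 = 200 mg.

200 mg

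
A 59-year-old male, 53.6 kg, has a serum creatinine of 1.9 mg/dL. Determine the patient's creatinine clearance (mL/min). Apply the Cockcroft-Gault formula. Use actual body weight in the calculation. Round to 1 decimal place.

CrCl = (140 − 59) × 53.6 / (72 × 1.9) = 4341.6 / 136.80 ≈ 31.7 mL/min

31.7 mL/min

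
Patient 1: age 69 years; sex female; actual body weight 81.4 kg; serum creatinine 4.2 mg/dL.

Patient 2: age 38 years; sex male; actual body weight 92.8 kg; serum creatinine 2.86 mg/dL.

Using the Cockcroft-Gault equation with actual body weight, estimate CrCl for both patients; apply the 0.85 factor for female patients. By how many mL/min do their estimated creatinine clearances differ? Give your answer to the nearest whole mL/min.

30 mL/min

Patient 1: CrCl = (140 − 69) × 81.4 / (72 × 4.2) × 0.85 = 5779.4 / 302.40 × 0.85 ≈ 16.2 mL/min
Patient 2: CrCl = (140 − 38) × 92.8 / (72 × 2.86) = 9465.6 / 205.92 ≈ 46.0 mL/min
|16.2 − 46.0| = 29.8 mL/min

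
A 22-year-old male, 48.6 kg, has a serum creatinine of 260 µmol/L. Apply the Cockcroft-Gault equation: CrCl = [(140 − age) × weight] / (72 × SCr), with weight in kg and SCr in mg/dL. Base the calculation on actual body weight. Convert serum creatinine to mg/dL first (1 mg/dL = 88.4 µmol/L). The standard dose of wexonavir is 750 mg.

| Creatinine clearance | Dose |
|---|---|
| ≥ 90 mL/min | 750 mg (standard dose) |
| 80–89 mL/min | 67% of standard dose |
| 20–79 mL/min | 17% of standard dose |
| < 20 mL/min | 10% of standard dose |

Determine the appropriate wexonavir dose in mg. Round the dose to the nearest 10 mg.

SCr = 260 / 88.4 = 2.941 mg/dL
CrCl = (140 − 22) × 48.6 / (72 × 2.941) = 5734.8 / 211.75 ≈ 27.1 mL/min
CrCl ≈ 27 mL/min → bracket 20–79 mL/min.
17% of 750 mg = 127.5 mg → 130 mg

130 mg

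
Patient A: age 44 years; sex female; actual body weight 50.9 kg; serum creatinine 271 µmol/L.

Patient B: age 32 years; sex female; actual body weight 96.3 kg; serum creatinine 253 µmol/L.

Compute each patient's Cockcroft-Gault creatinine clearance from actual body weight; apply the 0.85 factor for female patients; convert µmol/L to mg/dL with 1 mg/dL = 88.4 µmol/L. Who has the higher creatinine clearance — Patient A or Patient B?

Patient B

Patient A: SCr = 271 / 88.4 = 3.066 mg/dL
Patient A: CrCl = (140 − 44) × 50.9 / (72 × 3.066) × 0.85 = 4886.4 / 220.75 × 0.85 ≈ 18.8 mL/min
Patient B: SCr = 253 / 88.4 = 2.862 mg/dL
Patient B: CrCl = (140 − 32) × 96.3 / (72 × 2.862) × 0.85 = 10400.4 / 206.06 × 0.85 ≈ 42.9 mL/min
18.8 vs 42.9 mL/min → Patient B is higher.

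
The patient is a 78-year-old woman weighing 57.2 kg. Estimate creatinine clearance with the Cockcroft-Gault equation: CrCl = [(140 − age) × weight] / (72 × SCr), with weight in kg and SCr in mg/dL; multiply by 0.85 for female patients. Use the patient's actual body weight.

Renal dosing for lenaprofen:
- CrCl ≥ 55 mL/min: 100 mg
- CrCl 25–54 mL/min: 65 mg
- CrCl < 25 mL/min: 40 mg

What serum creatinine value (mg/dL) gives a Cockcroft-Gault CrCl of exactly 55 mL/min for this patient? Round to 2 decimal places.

Standard dose requires CrCl ≥ 55 mL/min.
Set (140 − 78) × 57.2 × 0.85 / (72 × SCr) = 55
SCr = (140 − 78) × 57.2 × 0.85 / (72 × 55) = 0.761 mg/dL

0.76 mg/dL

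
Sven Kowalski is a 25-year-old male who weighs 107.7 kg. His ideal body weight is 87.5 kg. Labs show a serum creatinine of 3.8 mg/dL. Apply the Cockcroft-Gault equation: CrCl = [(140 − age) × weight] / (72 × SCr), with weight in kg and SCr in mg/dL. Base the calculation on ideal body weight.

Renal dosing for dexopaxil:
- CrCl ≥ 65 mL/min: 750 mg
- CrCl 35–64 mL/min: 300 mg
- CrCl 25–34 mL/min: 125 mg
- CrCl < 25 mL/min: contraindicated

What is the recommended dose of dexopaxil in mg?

300 mg

CrCl = (140 − 25) × 87.5 / (72 × 3.8) = 10062.5 / 273.60 ≈ 36.8 mL/min
CrCl ≈ 37 mL/min → bracket 35–64 mL/min.
Dose for this bracket: 300 mg.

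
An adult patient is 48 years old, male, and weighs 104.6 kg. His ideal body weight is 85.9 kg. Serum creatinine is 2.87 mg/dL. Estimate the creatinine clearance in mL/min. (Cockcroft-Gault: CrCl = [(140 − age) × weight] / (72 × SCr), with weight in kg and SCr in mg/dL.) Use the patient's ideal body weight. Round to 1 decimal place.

CrCl = (140 − 48) × 85.9 / (72 × 2.87) = 7902.8 / 206.64 ≈ 38.2 mL/min

38.2 mL/min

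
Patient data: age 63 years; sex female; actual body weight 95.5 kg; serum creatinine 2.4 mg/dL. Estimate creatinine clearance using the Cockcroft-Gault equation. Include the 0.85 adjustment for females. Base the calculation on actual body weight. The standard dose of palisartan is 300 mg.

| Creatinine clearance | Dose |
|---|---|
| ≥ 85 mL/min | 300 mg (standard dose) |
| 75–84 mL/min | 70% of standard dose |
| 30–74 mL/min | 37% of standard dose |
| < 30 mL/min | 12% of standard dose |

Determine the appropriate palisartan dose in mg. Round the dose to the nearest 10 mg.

CrCl = (140 − 63) × 95.5 / (72 × 2.4) × 0.85 = 7353.5 / 172.80 × 0.85 ≈ 36.2 mL/min
CrCl ≈ 36 mL/min → bracket 30–74 mL/min.
37% of 300 mg = 111 mg → 110 mg

110 mg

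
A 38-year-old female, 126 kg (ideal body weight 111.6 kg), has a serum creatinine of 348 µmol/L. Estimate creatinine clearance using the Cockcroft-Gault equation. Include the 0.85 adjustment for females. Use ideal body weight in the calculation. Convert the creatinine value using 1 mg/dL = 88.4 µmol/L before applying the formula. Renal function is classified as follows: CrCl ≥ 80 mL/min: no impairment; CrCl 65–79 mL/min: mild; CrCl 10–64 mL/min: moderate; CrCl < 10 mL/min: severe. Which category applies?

SCr = 348 / 88.4 = 3.937 mg/dL
CrCl = (140 − 38) × 111.6 / (72 × 3.937) × 0.85 = 11383.2 / 283.46 × 0.85 ≈ 34.1 mL/min
34 mL/min falls in the 'moderate' range.

moderate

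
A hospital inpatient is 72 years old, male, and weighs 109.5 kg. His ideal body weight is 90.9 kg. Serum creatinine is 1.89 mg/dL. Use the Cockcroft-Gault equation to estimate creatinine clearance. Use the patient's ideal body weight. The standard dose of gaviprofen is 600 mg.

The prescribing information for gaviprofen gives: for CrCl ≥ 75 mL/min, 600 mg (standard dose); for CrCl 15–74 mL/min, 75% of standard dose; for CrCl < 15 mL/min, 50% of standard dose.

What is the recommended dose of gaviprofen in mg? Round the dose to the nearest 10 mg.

CrCl = (140 − 72) × 90.9 / (72 × 1.89) = 6181.2 / 136.08 ≈ 45.4 mL/min
CrCl ≈ 45 mL/min → bracket 15–74 mL/min.
75% of 600 mg = 450 mg

450 mg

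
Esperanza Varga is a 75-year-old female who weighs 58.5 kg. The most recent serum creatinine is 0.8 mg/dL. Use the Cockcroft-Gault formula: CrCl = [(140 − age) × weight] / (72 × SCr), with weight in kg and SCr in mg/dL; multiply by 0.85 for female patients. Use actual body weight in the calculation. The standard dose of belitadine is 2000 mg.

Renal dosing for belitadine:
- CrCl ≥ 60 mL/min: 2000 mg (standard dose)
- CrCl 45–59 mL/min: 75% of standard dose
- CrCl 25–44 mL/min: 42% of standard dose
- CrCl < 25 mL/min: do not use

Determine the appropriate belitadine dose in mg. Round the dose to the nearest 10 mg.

CrCl = (140 − 75) × 58.5 / (72 × 0.8) × 0.85 = 3802.5 / 57.60 × 0.85 ≈ 56.1 mL/min
CrCl ≈ 56 mL/min → bracket 45–59 mL/min.
75% of 2000 mg = 1500 mg

1500 mg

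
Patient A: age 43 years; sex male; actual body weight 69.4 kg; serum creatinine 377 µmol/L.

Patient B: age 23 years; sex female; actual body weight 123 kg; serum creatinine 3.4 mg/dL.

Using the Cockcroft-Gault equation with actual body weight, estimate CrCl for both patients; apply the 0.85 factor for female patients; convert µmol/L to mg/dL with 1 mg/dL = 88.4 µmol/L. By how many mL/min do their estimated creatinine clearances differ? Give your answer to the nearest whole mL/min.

Patient A: SCr = 377 / 88.4 = 4.265 mg/dL
Patient A: CrCl = (140 − 43) × 69.4 / (72 × 4.265) = 6731.8 / 307.08 ≈ 21.9 mL/min
Patient B: CrCl = (140 − 23) × 123 / (72 × 3.4) × 0.85 = 14391.0 / 244.80 × 0.85 ≈ 50.0 mL/min
|21.9 − 50.0| = 28.1 mL/min

28 mL/min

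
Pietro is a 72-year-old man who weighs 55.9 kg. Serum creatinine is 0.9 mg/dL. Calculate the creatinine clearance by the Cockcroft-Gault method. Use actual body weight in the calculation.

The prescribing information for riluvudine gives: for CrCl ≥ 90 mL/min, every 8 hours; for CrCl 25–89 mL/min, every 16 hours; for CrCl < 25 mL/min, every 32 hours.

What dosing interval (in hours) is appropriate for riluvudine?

CrCl = (140 − 72) × 55.9 / (72 × 0.9) = 3801.2 / 64.80 ≈ 58.7 mL/min
CrCl ≈ 59 mL/min → bracket 25–89 mL/min → every 16 hours.

every 16 hours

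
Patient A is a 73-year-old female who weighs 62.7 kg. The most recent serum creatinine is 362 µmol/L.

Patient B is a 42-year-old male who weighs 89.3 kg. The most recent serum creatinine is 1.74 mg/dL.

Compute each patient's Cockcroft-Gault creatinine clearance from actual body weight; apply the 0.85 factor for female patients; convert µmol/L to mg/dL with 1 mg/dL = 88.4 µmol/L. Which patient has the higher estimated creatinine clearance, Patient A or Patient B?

Patient A: SCr = 362 / 88.4 = 4.095 mg/dL
Patient A: CrCl = (140 − 73) × 62.7 / (72 × 4.095) × 0.85 = 4200.9 / 294.84 × 0.85 ≈ 12.1 mL/min
Patient B: CrCl = (140 − 42) × 89.3 / (72 × 1.74) = 8751.4 / 125.28 ≈ 69.9 mL/min
12.1 vs 69.9 mL/min → Patient B is higher.

Patient B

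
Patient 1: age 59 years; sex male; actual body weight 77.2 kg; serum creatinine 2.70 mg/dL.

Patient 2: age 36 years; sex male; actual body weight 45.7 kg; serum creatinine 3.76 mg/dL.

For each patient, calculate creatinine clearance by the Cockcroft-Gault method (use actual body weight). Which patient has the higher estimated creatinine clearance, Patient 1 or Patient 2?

Patient 1

Patient 1: CrCl = (140 − 59) × 77.2 / (72 × 2.7) = 6253.2 / 194.40 ≈ 32.2 mL/min
Patient 2: CrCl = (140 − 36) × 45.7 / (72 × 3.76) = 4752.8 / 270.72 ≈ 17.6 mL/min
32.2 vs 17.6 mL/min → Patient 1 is higher.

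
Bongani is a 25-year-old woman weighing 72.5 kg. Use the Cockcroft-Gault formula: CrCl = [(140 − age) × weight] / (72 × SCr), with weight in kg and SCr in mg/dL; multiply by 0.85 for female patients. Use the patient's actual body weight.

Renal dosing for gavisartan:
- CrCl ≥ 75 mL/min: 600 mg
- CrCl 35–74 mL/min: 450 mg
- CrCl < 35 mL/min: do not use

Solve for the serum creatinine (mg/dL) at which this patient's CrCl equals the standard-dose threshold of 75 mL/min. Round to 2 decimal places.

1.31 mg/dL

Standard dose requires CrCl ≥ 75 mL/min.
Set (140 − 25) × 72.5 × 0.85 / (72 × SCr) = 75
SCr = (140 − 25) × 72.5 × 0.85 / (72 × 75) = 1.312 mg/dL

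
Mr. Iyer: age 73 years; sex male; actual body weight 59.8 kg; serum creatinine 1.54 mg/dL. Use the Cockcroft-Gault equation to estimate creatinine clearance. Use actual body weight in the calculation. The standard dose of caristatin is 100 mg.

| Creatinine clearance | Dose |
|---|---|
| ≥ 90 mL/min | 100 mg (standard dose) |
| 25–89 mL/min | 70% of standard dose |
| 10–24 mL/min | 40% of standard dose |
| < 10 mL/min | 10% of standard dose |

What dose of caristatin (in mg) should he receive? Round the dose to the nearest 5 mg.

CrCl = (140 − 73) × 59.8 / (72 × 1.54) = 4006.6 / 110.88 ≈ 36.1 mL/min
CrCl ≈ 36 mL/min → bracket 25–89 mL/min.
70% of 100 mg = 70 mg

70 mg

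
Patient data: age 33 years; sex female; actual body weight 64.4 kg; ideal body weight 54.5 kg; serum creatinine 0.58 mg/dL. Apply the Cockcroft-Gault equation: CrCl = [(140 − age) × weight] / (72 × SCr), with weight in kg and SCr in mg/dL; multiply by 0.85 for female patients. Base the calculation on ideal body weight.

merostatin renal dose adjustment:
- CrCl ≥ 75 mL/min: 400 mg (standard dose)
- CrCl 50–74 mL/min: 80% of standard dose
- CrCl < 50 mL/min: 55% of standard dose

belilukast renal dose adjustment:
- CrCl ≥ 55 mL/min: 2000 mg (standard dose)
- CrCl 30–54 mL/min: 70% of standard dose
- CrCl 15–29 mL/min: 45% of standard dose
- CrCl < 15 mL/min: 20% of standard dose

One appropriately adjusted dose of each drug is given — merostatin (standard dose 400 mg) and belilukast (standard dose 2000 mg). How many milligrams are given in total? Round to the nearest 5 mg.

2400 mg

CrCl = (140 − 33) × 54.5 / (72 × 0.58) × 0.85 = 5831.5 / 41.76 × 0.85 ≈ 118.7 mL/min
CrCl ≈ 119 mL/min.
merostatin: ≥ 75 mL/min → 100% of 400 mg = 400 mg.
belilukast: ≥ 55 mL/min → 100% of 2000 mg = 2000 mg.
Total = 400 + 2000 = 2400 mg.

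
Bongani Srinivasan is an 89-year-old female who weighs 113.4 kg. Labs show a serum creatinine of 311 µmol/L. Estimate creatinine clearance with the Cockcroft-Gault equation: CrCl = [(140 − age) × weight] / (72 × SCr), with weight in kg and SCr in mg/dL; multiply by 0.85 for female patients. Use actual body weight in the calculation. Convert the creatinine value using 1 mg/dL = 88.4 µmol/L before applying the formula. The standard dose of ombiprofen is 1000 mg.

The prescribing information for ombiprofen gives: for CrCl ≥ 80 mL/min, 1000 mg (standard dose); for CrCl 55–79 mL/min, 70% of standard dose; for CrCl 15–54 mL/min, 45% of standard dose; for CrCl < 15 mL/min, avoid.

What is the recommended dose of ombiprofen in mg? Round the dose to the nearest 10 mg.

450 mg

SCr = 311 / 88.4 = 3.518 mg/dL
CrCl = (140 − 89) × 113.4 / (72 × 3.518) × 0.85 = 5783.4 / 253.30 × 0.85 ≈ 19.4 mL/min
CrCl ≈ 19 mL/min → bracket 15–54 mL/min.
45% of 1000 mg = 450 mg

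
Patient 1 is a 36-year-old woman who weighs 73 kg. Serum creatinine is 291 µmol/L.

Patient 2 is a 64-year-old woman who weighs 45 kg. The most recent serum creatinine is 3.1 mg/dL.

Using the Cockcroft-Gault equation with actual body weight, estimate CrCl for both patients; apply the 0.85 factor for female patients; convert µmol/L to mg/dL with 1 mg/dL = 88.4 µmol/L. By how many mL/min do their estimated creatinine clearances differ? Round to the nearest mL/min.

14 mL/min

Patient 1: SCr = 291 / 88.4 = 3.292 mg/dL
Patient 1: CrCl = (140 − 36) × 73 / (72 × 3.292) × 0.85 = 7592.0 / 237.02 × 0.85 ≈ 27.2 mL/min
Patient 2: CrCl = (140 − 64) × 45 / (72 × 3.1) × 0.85 = 3420.0 / 223.20 × 0.85 ≈ 13.0 mL/min
|27.2 − 13.0| = 14.2 mL/min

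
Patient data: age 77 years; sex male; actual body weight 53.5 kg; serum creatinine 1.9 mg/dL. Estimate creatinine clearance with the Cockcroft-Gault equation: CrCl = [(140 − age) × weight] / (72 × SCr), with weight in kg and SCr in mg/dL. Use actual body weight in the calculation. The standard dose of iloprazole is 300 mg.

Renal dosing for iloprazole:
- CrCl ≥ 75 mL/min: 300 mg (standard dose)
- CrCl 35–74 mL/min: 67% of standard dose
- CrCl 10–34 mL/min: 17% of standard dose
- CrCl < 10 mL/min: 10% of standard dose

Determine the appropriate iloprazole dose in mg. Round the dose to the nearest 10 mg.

CrCl = (140 − 77) × 53.5 / (72 × 1.9) = 3370.5 / 136.80 ≈ 24.6 mL/min
CrCl ≈ 25 mL/min → bracket 10–34 mL/min.
17% of 300 mg = 51 mg → 50 mg

50 mg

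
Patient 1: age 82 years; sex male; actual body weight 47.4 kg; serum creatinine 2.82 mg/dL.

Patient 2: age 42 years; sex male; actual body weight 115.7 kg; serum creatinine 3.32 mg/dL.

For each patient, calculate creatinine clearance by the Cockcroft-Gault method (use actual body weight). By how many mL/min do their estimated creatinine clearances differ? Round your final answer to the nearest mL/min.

34 mL/min

Patient 1: CrCl = (140 − 82) × 47.4 / (72 × 2.82) = 2749.2 / 203.04 ≈ 13.5 mL/min
Patient 2: CrCl = (140 − 42) × 115.7 / (72 × 3.32) = 11338.6 / 239.04 ≈ 47.4 mL/min
|13.5 − 47.4| = 33.9 mL/min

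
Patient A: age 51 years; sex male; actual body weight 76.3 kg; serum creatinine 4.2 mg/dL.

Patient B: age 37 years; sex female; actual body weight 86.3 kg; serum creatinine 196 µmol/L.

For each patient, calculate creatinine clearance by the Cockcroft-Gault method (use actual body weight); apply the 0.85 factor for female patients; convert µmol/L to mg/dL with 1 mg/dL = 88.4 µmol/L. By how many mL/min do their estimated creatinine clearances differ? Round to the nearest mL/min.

Patient A: CrCl = (140 − 51) × 76.3 / (72 × 4.2) = 6790.7 / 302.40 ≈ 22.5 mL/min
Patient B: SCr = 196 / 88.4 = 2.217 mg/dL
Patient B: CrCl = (140 − 37) × 86.3 / (72 × 2.217) × 0.85 = 8888.9 / 159.62 × 0.85 ≈ 47.3 mL/min
|22.5 − 47.3| = 24.8 mL/min

25 mL/min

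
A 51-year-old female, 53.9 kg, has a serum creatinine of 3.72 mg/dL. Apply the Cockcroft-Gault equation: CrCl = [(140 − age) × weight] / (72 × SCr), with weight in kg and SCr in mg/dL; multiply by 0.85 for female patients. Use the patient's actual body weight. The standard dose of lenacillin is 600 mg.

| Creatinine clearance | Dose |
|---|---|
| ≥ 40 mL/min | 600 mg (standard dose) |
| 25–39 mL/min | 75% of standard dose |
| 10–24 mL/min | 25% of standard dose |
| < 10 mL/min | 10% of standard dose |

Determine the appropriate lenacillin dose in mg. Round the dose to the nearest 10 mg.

150 mg

CrCl = (140 − 51) × 53.9 / (72 × 3.72) × 0.85 = 4797.1 / 267.84 × 0.85 ≈ 15.2 mL/min
CrCl ≈ 15 mL/min → bracket 10–24 mL/min.
25% of 600 mg = 150 mg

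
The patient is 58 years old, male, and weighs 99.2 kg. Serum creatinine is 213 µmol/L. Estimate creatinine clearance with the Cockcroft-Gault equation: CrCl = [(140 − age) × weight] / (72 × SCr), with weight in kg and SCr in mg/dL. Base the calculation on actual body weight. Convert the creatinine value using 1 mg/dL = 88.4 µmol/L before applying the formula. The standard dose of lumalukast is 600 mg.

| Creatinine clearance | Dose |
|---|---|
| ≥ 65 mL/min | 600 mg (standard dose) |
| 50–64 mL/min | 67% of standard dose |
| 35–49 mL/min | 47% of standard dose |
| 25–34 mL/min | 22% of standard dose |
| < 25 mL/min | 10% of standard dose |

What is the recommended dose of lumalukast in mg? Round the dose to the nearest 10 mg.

SCr = 213 / 88.4 = 2.41 mg/dL
CrCl = (140 − 58) × 99.2 / (72 × 2.41) = 8134.4 / 173.52 ≈ 46.9 mL/min
CrCl ≈ 47 mL/min → bracket 35–49 mL/min.
47% of 600 mg = 282 mg → 280 mg

280 mg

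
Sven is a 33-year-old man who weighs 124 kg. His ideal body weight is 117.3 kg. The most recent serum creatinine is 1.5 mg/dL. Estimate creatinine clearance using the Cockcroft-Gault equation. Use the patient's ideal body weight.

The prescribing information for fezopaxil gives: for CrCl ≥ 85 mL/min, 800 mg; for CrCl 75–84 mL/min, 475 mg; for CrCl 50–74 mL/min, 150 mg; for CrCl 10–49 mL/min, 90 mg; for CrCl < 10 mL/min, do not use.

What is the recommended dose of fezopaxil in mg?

800 mg

CrCl = (140 − 33) × 117.3 / (72 × 1.5) = 12551.1 / 108.00 ≈ 116.2 mL/min
CrCl ≈ 116 mL/min → bracket ≥ 85 mL/min.
Dose for this bracket: 800 mg.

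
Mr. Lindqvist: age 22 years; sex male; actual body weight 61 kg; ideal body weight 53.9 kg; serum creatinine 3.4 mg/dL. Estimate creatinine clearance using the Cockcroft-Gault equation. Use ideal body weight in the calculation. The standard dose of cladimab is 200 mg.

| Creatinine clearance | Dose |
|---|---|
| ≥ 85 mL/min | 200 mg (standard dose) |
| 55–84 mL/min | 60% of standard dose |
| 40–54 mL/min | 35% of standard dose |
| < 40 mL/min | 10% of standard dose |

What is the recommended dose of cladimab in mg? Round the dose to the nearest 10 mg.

20 mg

CrCl = (140 − 22) × 53.9 / (72 × 3.4) = 6360.2 / 244.80 ≈ 26.0 mL/min
CrCl ≈ 26 mL/min → bracket < 40 mL/min.
10% of 200 mg = 20 mg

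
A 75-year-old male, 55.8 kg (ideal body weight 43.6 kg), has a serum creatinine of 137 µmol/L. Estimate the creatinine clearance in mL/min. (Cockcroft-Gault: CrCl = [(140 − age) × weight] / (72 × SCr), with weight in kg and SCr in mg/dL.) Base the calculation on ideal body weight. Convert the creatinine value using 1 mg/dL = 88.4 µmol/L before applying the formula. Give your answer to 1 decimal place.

25.4 mL/min

SCr = 137 / 88.4 = 1.55 mg/dL
CrCl = (140 − 75) × 43.6 / (72 × 1.55) = 2834.0 / 111.60 ≈ 25.4 mL/min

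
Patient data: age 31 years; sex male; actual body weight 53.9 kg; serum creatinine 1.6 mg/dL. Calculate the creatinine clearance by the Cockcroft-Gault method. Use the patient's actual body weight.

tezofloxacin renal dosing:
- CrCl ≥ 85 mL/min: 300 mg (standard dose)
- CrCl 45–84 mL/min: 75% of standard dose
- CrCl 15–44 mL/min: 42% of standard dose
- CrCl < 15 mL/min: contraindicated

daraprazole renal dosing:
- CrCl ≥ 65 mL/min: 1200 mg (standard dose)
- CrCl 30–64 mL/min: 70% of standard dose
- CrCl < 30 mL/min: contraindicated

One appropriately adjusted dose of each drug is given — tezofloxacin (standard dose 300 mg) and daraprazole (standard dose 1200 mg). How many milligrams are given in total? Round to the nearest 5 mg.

1065 mg

CrCl = (140 − 31) × 53.9 / (72 × 1.6) = 5875.1 / 115.20 ≈ 51.0 mL/min
CrCl ≈ 51 mL/min.
tezofloxacin: 45–84 mL/min → 75% of 300 mg = 225 mg.
daraprazole: 30–64 mL/min → 70% of 1200 mg = 840 mg.
Total = 225 + 840 = 1065 mg.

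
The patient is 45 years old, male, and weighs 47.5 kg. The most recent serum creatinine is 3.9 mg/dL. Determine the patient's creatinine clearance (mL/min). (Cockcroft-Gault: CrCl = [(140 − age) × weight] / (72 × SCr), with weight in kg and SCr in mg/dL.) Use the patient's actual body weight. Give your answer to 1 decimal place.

CrCl = (140 − 45) × 47.5 / (72 × 3.9) = 4512.5 / 280.80 ≈ 16.1 mL/min

16.1 mL/min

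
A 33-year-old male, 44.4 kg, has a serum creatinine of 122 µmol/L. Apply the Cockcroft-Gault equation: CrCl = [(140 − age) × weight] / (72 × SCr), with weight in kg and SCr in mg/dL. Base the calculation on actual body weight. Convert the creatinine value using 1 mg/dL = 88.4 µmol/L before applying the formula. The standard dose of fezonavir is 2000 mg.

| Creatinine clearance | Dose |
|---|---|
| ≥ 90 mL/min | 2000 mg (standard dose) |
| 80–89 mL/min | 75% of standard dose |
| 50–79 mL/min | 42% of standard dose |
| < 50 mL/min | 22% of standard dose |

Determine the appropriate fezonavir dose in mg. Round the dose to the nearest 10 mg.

SCr = 122 / 88.4 = 1.38 mg/dL
CrCl = (140 − 33) × 44.4 / (72 × 1.38) = 4750.8 / 99.36 ≈ 47.8 mL/min
CrCl ≈ 48 mL/min → bracket < 50 mL/min.
22% of 2000 mg = 440 mg

440 mg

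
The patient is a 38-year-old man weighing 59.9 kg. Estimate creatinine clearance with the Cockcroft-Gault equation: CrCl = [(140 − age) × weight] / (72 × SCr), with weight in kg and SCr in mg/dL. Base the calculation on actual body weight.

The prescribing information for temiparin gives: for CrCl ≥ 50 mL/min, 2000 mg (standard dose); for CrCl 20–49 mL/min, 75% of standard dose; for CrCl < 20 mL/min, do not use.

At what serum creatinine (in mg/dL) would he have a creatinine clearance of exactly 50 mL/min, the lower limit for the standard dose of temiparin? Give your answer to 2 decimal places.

Standard dose requires CrCl ≥ 50 mL/min.
Set (140 − 38) × 59.9 / (72 × SCr) = 50
SCr = (140 − 38) × 59.9 / (72 × 50) = 1.697 mg/dL

1.70 mg/dL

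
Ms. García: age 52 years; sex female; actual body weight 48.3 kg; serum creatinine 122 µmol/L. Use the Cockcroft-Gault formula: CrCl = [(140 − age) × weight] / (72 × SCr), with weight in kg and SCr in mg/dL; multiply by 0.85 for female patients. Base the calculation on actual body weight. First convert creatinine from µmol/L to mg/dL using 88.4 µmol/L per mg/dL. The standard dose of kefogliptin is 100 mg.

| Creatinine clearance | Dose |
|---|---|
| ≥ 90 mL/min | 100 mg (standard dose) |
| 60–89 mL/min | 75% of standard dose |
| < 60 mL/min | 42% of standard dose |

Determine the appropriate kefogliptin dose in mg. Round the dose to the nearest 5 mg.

40 mg

SCr = 122 / 88.4 = 1.38 mg/dL
CrCl = (140 − 52) × 48.3 / (72 × 1.38) × 0.85 = 4250.4 / 99.36 × 0.85 ≈ 36.4 mL/min
CrCl ≈ 36 mL/min → bracket < 60 mL/min.
42% of 100 mg = 42 mg → 40 mg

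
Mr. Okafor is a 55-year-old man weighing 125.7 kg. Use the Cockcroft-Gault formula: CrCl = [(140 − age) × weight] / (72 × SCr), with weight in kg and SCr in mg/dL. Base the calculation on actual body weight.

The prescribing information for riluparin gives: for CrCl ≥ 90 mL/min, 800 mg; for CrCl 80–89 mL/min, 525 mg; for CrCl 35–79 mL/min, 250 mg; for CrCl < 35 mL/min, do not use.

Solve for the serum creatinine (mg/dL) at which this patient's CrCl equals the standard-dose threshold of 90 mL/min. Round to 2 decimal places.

Standard dose requires CrCl ≥ 90 mL/min.
Set (140 − 55) × 125.7 / (72 × SCr) = 90
SCr = (140 − 55) × 125.7 / (72 × 90) = 1.649 mg/dL

1.65 mg/dL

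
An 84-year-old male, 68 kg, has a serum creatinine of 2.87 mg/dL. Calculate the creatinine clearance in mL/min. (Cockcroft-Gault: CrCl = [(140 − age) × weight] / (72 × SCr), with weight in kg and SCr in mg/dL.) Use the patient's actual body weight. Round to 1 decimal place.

CrCl = (140 − 84) × 68 / (72 × 2.87) = 3808.0 / 206.64 ≈ 18.4 mL/min

18.4 mL/min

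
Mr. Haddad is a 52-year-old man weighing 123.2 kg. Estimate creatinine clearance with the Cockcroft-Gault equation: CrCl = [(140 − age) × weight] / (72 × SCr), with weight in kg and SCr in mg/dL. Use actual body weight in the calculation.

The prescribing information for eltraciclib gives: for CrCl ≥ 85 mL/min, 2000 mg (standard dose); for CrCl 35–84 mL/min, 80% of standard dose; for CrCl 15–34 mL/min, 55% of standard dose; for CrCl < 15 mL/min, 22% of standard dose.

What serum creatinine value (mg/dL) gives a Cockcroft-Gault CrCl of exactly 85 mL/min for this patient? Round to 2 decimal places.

Standard dose requires CrCl ≥ 85 mL/min.
Set (140 − 52) × 123.2 / (72 × SCr) = 85
SCr = (140 − 52) × 123.2 / (72 × 85) = 1.772 mg/dL

1.77 mg/dL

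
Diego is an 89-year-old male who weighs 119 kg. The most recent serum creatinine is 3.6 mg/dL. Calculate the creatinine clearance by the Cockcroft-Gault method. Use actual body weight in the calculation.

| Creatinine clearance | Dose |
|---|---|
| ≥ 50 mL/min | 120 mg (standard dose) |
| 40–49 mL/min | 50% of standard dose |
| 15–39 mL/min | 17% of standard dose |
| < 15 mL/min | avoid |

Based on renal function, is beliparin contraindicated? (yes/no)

CrCl = (140 − 89) × 119 / (72 × 3.6) = 6069.0 / 259.20 ≈ 23.4 mL/min
CrCl ≈ 23 mL/min, which is ≥ 15 mL/min.

no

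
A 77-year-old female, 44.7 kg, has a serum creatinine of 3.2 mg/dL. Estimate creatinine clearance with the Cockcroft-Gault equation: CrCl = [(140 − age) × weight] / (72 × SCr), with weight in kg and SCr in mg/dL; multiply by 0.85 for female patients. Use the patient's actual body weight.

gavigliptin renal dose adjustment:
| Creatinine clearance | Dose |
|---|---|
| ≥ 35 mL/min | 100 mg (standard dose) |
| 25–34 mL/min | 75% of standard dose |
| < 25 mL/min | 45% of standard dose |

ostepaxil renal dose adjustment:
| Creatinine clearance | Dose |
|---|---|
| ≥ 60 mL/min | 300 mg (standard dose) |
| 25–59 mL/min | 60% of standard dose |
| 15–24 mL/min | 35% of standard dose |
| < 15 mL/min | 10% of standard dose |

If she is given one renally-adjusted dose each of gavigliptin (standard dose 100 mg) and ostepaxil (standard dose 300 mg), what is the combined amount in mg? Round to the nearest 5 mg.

75 mg

CrCl = (140 − 77) × 44.7 / (72 × 3.2) × 0.85 = 2816.1 / 230.40 × 0.85 ≈ 10.4 mL/min
CrCl ≈ 10 mL/min.
gavigliptin: < 25 mL/min → 45% of 100 mg = 45 mg.
ostepaxil: < 15 mL/min → 10% of 300 mg = 30 mg.
Total = 45 + 30 = 75 mg.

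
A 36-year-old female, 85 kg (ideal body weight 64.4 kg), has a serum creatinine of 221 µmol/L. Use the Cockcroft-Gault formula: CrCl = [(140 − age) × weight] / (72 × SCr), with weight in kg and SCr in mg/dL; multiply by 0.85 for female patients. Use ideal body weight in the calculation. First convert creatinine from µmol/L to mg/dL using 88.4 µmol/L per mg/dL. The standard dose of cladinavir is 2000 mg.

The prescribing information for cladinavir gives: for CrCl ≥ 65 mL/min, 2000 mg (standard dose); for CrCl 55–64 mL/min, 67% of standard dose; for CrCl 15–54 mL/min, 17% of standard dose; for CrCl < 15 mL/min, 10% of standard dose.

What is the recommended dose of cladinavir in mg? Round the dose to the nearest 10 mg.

340 mg

SCr = 221 / 88.4 = 2.5 mg/dL
CrCl = (140 − 36) × 64.4 / (72 × 2.5) × 0.85 = 6697.6 / 180.00 × 0.85 ≈ 31.6 mL/min
CrCl ≈ 32 mL/min → bracket 15–54 mL/min.
17% of 2000 mg = 340 mg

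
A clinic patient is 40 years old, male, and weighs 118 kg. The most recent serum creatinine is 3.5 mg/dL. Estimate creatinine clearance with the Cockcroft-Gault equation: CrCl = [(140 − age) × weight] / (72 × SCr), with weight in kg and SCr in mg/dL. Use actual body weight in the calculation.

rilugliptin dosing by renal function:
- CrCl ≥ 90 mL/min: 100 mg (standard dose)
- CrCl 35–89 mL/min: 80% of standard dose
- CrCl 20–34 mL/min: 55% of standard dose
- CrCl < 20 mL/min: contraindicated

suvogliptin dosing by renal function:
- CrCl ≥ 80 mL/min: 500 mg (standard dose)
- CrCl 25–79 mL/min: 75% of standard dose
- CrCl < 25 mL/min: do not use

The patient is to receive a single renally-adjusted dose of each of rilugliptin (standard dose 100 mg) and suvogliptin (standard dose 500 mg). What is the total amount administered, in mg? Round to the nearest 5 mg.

CrCl = (140 − 40) × 118 / (72 × 3.5) = 11800.0 / 252.00 ≈ 46.8 mL/min
CrCl ≈ 47 mL/min.
rilugliptin: 35–89 mL/min → 80% of 100 mg = 80 mg.
suvogliptin: 25–79 mL/min → 75% of 500 mg = 375 mg.
Total = 80 + 375 = 455 mg.

455 mg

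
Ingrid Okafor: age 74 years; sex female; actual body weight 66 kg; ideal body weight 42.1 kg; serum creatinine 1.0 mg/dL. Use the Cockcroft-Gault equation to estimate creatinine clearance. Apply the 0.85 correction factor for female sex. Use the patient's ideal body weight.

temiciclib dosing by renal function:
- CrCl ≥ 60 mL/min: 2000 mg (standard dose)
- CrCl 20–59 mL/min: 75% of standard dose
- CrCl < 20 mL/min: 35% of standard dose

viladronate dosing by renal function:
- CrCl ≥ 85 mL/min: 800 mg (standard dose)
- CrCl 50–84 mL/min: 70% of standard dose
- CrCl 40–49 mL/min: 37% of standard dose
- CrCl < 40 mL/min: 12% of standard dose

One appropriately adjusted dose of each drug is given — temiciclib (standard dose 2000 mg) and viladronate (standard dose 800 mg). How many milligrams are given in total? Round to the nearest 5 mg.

1595 mg

CrCl = (140 − 74) × 42.1 / (72 × 1) × 0.85 = 2778.6 / 72.00 × 0.85 ≈ 32.8 mL/min
CrCl ≈ 33 mL/min.
temiciclib: 20–59 mL/min → 75% of 2000 mg = 1500 mg.
viladronate: < 40 mL/min → 12% of 800 mg = 96 mg.
Total = 1500 + 96 = 1596 mg.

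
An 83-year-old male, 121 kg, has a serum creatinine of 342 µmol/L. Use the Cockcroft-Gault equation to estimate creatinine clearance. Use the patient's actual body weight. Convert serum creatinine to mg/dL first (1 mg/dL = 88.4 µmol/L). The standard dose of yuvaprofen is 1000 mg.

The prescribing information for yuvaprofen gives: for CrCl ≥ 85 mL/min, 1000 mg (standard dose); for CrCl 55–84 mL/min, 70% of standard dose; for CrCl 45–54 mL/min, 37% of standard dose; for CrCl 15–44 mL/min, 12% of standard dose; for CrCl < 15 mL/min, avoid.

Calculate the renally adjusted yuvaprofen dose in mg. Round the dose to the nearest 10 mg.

SCr = 342 / 88.4 = 3.869 mg/dL
CrCl = (140 − 83) × 121 / (72 × 3.869) = 6897.0 / 278.57 ≈ 24.8 mL/min
CrCl ≈ 25 mL/min → bracket 15–44 mL/min.
12% of 1000 mg = 120 mg

120 mg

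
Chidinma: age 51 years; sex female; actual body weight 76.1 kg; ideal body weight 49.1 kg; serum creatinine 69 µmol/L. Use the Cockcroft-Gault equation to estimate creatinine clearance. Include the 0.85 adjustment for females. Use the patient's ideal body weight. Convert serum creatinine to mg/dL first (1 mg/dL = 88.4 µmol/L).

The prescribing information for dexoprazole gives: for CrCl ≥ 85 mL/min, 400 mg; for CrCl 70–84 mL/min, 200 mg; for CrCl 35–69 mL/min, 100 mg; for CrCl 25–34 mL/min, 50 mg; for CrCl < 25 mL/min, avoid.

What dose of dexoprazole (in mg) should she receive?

100 mg

SCr = 69 / 88.4 = 0.781 mg/dL
CrCl = (140 − 51) × 49.1 / (72 × 0.781) × 0.85 = 4369.9 / 56.23 × 0.85 ≈ 66.1 mL/min
CrCl ≈ 66 mL/min → bracket 35–69 mL/min.
Dose for this bracket: 100 mg.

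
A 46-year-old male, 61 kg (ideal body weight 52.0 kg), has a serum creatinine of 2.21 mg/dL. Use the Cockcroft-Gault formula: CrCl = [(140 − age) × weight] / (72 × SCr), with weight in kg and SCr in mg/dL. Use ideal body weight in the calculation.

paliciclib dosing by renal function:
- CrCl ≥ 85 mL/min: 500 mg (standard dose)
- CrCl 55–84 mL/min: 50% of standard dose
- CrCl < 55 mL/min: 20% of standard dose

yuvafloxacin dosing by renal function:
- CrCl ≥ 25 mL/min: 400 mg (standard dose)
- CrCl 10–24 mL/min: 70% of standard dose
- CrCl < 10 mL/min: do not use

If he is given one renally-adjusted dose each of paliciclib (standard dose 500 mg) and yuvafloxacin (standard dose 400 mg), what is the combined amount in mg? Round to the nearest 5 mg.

CrCl = (140 − 46) × 52 / (72 × 2.21) = 4888.0 / 159.12 ≈ 30.7 mL/min
CrCl ≈ 31 mL/min.
paliciclib: < 55 mL/min → 20% of 500 mg = 100 mg.
yuvafloxacin: ≥ 25 mL/min → 100% of 400 mg = 400 mg.
Total = 100 + 400 = 500 mg.

500 mg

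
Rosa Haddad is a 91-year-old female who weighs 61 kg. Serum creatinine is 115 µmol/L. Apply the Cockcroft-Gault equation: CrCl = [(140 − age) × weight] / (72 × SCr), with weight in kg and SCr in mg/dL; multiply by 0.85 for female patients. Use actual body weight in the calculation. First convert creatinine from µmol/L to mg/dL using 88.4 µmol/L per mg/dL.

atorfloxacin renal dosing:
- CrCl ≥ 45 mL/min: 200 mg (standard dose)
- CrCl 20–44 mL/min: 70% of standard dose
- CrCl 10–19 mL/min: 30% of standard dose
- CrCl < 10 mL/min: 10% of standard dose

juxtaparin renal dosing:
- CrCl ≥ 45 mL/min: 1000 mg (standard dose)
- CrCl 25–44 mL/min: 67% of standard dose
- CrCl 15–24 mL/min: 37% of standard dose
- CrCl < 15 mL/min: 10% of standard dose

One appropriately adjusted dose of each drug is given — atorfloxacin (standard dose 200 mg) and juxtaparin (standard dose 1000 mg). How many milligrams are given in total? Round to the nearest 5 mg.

SCr = 115 / 88.4 = 1.301 mg/dL
CrCl = (140 − 91) × 61 / (72 × 1.301) × 0.85 = 2989.0 / 93.67 × 0.85 ≈ 27.1 mL/min
CrCl ≈ 27 mL/min.
atorfloxacin: 20–44 mL/min → 70% of 200 mg = 140 mg.
juxtaparin: 25–44 mL/min → 67% of 1000 mg = 670 mg.
Total = 140 + 670 = 810 mg.

810 mg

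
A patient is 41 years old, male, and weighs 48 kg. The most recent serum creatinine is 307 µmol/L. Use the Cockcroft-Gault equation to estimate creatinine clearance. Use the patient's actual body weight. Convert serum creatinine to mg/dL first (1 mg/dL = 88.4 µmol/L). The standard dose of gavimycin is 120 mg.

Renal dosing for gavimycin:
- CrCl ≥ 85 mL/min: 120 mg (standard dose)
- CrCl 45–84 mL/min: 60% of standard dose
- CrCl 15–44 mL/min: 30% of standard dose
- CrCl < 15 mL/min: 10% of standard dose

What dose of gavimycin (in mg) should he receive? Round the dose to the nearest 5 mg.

35 mg

SCr = 307 / 88.4 = 3.473 mg/dL
CrCl = (140 − 41) × 48 / (72 × 3.473) = 4752.0 / 250.06 ≈ 19.0 mL/min
CrCl ≈ 19 mL/min → bracket 15–44 mL/min.
30% of 120 mg = 36 mg → 35 mg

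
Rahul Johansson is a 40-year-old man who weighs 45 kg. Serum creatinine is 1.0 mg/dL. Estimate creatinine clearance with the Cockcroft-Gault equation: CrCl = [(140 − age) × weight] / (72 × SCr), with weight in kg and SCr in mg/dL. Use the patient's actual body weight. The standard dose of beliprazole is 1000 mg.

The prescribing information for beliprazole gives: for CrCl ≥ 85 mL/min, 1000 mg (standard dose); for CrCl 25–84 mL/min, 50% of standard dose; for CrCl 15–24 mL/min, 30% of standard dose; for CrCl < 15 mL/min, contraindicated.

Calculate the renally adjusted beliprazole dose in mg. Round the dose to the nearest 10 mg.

500 mg

CrCl = (140 − 40) × 45 / (72 × 1) = 4500.0 / 72.00 ≈ 62.5 mL/min
CrCl ≈ 62 mL/min → bracket 25–84 mL/min.
50% of 1000 mg = 500 mg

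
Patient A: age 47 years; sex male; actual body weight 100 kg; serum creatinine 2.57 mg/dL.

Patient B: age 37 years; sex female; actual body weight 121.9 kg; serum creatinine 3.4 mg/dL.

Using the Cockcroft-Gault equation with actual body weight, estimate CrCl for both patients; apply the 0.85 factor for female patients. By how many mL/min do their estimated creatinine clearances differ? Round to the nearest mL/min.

7 mL/min

Patient A: CrCl = (140 − 47) × 100 / (72 × 2.57) = 9300.0 / 185.04 ≈ 50.3 mL/min
Patient B: CrCl = (140 − 37) × 121.9 / (72 × 3.4) × 0.85 = 12555.7 / 244.80 × 0.85 ≈ 43.6 mL/min
|50.3 − 43.6| = 6.7 mL/min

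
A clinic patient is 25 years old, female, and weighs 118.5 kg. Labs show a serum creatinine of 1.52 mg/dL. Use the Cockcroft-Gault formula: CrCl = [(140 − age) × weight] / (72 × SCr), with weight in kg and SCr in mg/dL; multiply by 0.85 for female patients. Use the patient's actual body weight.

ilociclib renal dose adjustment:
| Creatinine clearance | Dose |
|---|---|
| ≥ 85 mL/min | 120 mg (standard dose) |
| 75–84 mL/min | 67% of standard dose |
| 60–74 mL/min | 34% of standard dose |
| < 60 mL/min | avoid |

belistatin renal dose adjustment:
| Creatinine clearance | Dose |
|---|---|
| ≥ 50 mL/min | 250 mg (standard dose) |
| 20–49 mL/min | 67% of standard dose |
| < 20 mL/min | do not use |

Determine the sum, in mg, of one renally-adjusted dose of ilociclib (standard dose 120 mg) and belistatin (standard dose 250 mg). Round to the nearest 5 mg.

370 mg

CrCl = (140 − 25) × 118.5 / (72 × 1.52) × 0.85 = 13627.5 / 109.44 × 0.85 ≈ 105.8 mL/min
CrCl ≈ 106 mL/min.
ilociclib: ≥ 85 mL/min → 100% of 120 mg = 120 mg.
belistatin: ≥ 50 mL/min → 100% of 250 mg = 250 mg.
Total = 120 + 250 = 370 mg.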